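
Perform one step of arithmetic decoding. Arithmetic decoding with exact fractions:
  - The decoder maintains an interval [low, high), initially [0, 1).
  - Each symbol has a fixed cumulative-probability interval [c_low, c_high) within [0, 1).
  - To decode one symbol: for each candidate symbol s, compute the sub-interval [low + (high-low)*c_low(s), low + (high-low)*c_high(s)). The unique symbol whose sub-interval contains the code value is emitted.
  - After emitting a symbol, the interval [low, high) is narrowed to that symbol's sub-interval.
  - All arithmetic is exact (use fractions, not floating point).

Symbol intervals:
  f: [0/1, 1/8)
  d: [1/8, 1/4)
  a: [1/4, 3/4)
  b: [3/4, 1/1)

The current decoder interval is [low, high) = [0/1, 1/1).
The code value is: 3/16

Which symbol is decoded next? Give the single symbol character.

Interval width = high − low = 1/1 − 0/1 = 1/1
Scaled code = (code − low) / width = (3/16 − 0/1) / 1/1 = 3/16
  f: [0/1, 1/8) 
  d: [1/8, 1/4) ← scaled code falls here ✓
  a: [1/4, 3/4) 
  b: [3/4, 1/1) 

Answer: d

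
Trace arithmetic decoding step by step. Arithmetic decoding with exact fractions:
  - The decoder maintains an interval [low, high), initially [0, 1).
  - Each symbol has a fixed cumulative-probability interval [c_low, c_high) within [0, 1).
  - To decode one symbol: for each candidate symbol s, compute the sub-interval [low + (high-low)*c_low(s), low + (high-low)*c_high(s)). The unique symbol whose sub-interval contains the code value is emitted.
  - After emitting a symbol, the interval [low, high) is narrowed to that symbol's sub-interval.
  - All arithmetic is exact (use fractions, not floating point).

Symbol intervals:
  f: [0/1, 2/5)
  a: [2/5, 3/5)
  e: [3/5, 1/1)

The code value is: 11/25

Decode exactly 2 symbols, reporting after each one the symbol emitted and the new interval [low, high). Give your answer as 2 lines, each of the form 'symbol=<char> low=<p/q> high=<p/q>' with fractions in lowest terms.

Step 1: interval [0/1, 1/1), width = 1/1 - 0/1 = 1/1
  'f': [0/1 + 1/1*0/1, 0/1 + 1/1*2/5) = [0/1, 2/5)
  'a': [0/1 + 1/1*2/5, 0/1 + 1/1*3/5) = [2/5, 3/5) <- contains code 11/25
  'e': [0/1 + 1/1*3/5, 0/1 + 1/1*1/1) = [3/5, 1/1)
  emit 'a', narrow to [2/5, 3/5)
Step 2: interval [2/5, 3/5), width = 3/5 - 2/5 = 1/5
  'f': [2/5 + 1/5*0/1, 2/5 + 1/5*2/5) = [2/5, 12/25) <- contains code 11/25
  'a': [2/5 + 1/5*2/5, 2/5 + 1/5*3/5) = [12/25, 13/25)
  'e': [2/5 + 1/5*3/5, 2/5 + 1/5*1/1) = [13/25, 3/5)
  emit 'f', narrow to [2/5, 12/25)

Answer: symbol=a low=2/5 high=3/5
symbol=f low=2/5 high=12/25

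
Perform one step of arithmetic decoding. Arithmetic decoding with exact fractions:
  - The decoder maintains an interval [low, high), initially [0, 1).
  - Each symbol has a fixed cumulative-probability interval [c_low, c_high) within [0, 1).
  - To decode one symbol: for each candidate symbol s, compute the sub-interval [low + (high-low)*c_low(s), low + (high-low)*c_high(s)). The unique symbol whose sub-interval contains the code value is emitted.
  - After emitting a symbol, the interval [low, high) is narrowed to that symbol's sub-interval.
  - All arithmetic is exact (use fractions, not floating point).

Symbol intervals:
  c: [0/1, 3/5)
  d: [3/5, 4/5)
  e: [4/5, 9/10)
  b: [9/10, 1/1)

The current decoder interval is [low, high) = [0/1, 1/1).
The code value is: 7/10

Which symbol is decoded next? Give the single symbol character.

Answer: d

Derivation:
Interval width = high − low = 1/1 − 0/1 = 1/1
Scaled code = (code − low) / width = (7/10 − 0/1) / 1/1 = 7/10
  c: [0/1, 3/5) 
  d: [3/5, 4/5) ← scaled code falls here ✓
  e: [4/5, 9/10) 
  b: [9/10, 1/1) 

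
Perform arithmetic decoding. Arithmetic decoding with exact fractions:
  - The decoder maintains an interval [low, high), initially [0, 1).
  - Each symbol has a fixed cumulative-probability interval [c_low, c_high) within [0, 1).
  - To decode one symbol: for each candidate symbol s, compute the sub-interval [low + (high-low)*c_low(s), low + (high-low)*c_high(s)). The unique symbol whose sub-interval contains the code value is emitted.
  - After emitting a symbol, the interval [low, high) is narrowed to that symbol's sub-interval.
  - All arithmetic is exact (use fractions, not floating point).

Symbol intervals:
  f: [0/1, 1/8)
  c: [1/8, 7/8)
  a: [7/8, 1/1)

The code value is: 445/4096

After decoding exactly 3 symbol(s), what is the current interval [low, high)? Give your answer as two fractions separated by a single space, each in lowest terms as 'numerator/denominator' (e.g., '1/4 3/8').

Answer: 25/256 7/64

Derivation:
Step 1: interval [0/1, 1/1), width = 1/1 - 0/1 = 1/1
  'f': [0/1 + 1/1*0/1, 0/1 + 1/1*1/8) = [0/1, 1/8) <- contains code 445/4096
  'c': [0/1 + 1/1*1/8, 0/1 + 1/1*7/8) = [1/8, 7/8)
  'a': [0/1 + 1/1*7/8, 0/1 + 1/1*1/1) = [7/8, 1/1)
  emit 'f', narrow to [0/1, 1/8)
Step 2: interval [0/1, 1/8), width = 1/8 - 0/1 = 1/8
  'f': [0/1 + 1/8*0/1, 0/1 + 1/8*1/8) = [0/1, 1/64)
  'c': [0/1 + 1/8*1/8, 0/1 + 1/8*7/8) = [1/64, 7/64) <- contains code 445/4096
  'a': [0/1 + 1/8*7/8, 0/1 + 1/8*1/1) = [7/64, 1/8)
  emit 'c', narrow to [1/64, 7/64)
Step 3: interval [1/64, 7/64), width = 7/64 - 1/64 = 3/32
  'f': [1/64 + 3/32*0/1, 1/64 + 3/32*1/8) = [1/64, 7/256)
  'c': [1/64 + 3/32*1/8, 1/64 + 3/32*7/8) = [7/256, 25/256)
  'a': [1/64 + 3/32*7/8, 1/64 + 3/32*1/1) = [25/256, 7/64) <- contains code 445/4096
  emit 'a', narrow to [25/256, 7/64)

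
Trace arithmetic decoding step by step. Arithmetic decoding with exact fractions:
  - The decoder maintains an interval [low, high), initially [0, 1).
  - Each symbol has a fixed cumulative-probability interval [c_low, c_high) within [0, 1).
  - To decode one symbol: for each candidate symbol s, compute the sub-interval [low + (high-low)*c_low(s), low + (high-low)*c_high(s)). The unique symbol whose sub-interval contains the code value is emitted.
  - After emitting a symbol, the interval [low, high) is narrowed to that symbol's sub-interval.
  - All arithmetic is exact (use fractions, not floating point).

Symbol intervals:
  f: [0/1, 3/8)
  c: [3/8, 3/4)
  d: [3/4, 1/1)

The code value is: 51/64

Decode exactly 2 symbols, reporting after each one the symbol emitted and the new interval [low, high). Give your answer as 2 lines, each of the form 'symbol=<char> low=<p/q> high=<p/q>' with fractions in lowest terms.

Answer: symbol=d low=3/4 high=1/1
symbol=f low=3/4 high=27/32

Derivation:
Step 1: interval [0/1, 1/1), width = 1/1 - 0/1 = 1/1
  'f': [0/1 + 1/1*0/1, 0/1 + 1/1*3/8) = [0/1, 3/8)
  'c': [0/1 + 1/1*3/8, 0/1 + 1/1*3/4) = [3/8, 3/4)
  'd': [0/1 + 1/1*3/4, 0/1 + 1/1*1/1) = [3/4, 1/1) <- contains code 51/64
  emit 'd', narrow to [3/4, 1/1)
Step 2: interval [3/4, 1/1), width = 1/1 - 3/4 = 1/4
  'f': [3/4 + 1/4*0/1, 3/4 + 1/4*3/8) = [3/4, 27/32) <- contains code 51/64
  'c': [3/4 + 1/4*3/8, 3/4 + 1/4*3/4) = [27/32, 15/16)
  'd': [3/4 + 1/4*3/4, 3/4 + 1/4*1/1) = [15/16, 1/1)
  emit 'f', narrow to [3/4, 27/32)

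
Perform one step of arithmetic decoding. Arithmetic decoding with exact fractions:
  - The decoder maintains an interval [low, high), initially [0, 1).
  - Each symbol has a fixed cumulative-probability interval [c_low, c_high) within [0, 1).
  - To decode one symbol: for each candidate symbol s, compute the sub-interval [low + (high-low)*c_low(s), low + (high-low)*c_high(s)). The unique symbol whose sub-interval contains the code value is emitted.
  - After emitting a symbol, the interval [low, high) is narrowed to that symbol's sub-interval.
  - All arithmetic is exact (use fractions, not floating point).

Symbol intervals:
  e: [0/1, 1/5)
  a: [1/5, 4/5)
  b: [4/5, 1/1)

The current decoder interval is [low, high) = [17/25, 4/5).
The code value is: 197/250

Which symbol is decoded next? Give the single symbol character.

Interval width = high − low = 4/5 − 17/25 = 3/25
Scaled code = (code − low) / width = (197/250 − 17/25) / 3/25 = 9/10
  e: [0/1, 1/5) 
  a: [1/5, 4/5) 
  b: [4/5, 1/1) ← scaled code falls here ✓

Answer: b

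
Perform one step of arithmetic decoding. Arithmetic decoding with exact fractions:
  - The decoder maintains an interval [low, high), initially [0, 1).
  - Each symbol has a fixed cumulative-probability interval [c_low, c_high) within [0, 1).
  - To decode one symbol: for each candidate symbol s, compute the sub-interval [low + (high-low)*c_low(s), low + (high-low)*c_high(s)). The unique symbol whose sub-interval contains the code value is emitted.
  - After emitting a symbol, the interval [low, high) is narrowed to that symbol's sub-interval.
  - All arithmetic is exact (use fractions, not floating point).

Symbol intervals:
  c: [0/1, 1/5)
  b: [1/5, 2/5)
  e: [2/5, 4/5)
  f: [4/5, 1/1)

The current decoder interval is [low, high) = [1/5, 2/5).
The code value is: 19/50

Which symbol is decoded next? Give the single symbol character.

Interval width = high − low = 2/5 − 1/5 = 1/5
Scaled code = (code − low) / width = (19/50 − 1/5) / 1/5 = 9/10
  c: [0/1, 1/5) 
  b: [1/5, 2/5) 
  e: [2/5, 4/5) 
  f: [4/5, 1/1) ← scaled code falls here ✓

Answer: f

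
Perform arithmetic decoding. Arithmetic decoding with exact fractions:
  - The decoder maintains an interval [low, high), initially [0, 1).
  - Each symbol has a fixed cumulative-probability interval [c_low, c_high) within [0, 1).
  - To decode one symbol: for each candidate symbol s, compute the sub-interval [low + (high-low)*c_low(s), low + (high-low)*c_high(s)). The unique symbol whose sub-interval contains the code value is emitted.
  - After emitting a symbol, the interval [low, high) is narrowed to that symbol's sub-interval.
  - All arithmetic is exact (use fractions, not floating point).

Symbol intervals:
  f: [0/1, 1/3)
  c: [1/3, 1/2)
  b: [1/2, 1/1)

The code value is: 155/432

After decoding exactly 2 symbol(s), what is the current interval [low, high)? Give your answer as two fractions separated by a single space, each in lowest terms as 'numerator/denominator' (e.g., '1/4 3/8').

Answer: 1/3 7/18

Derivation:
Step 1: interval [0/1, 1/1), width = 1/1 - 0/1 = 1/1
  'f': [0/1 + 1/1*0/1, 0/1 + 1/1*1/3) = [0/1, 1/3)
  'c': [0/1 + 1/1*1/3, 0/1 + 1/1*1/2) = [1/3, 1/2) <- contains code 155/432
  'b': [0/1 + 1/1*1/2, 0/1 + 1/1*1/1) = [1/2, 1/1)
  emit 'c', narrow to [1/3, 1/2)
Step 2: interval [1/3, 1/2), width = 1/2 - 1/3 = 1/6
  'f': [1/3 + 1/6*0/1, 1/3 + 1/6*1/3) = [1/3, 7/18) <- contains code 155/432
  'c': [1/3 + 1/6*1/3, 1/3 + 1/6*1/2) = [7/18, 5/12)
  'b': [1/3 + 1/6*1/2, 1/3 + 1/6*1/1) = [5/12, 1/2)
  emit 'f', narrow to [1/3, 7/18)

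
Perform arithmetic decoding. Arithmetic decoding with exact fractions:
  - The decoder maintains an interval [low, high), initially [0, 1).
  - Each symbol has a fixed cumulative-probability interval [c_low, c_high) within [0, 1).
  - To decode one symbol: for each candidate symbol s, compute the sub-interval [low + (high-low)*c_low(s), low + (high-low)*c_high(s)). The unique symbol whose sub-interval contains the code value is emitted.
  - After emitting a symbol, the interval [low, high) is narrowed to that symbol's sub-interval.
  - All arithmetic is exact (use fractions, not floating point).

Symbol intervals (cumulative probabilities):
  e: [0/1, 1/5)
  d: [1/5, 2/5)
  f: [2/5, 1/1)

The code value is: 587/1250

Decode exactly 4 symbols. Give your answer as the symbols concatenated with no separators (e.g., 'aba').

Answer: fefd

Derivation:
Step 1: interval [0/1, 1/1), width = 1/1 - 0/1 = 1/1
  'e': [0/1 + 1/1*0/1, 0/1 + 1/1*1/5) = [0/1, 1/5)
  'd': [0/1 + 1/1*1/5, 0/1 + 1/1*2/5) = [1/5, 2/5)
  'f': [0/1 + 1/1*2/5, 0/1 + 1/1*1/1) = [2/5, 1/1) <- contains code 587/1250
  emit 'f', narrow to [2/5, 1/1)
Step 2: interval [2/5, 1/1), width = 1/1 - 2/5 = 3/5
  'e': [2/5 + 3/5*0/1, 2/5 + 3/5*1/5) = [2/5, 13/25) <- contains code 587/1250
  'd': [2/5 + 3/5*1/5, 2/5 + 3/5*2/5) = [13/25, 16/25)
  'f': [2/5 + 3/5*2/5, 2/5 + 3/5*1/1) = [16/25, 1/1)
  emit 'e', narrow to [2/5, 13/25)
Step 3: interval [2/5, 13/25), width = 13/25 - 2/5 = 3/25
  'e': [2/5 + 3/25*0/1, 2/5 + 3/25*1/5) = [2/5, 53/125)
  'd': [2/5 + 3/25*1/5, 2/5 + 3/25*2/5) = [53/125, 56/125)
  'f': [2/5 + 3/25*2/5, 2/5 + 3/25*1/1) = [56/125, 13/25) <- contains code 587/1250
  emit 'f', narrow to [56/125, 13/25)
Step 4: interval [56/125, 13/25), width = 13/25 - 56/125 = 9/125
  'e': [56/125 + 9/125*0/1, 56/125 + 9/125*1/5) = [56/125, 289/625)
  'd': [56/125 + 9/125*1/5, 56/125 + 9/125*2/5) = [289/625, 298/625) <- contains code 587/1250
  'f': [56/125 + 9/125*2/5, 56/125 + 9/125*1/1) = [298/625, 13/25)
  emit 'd', narrow to [289/625, 298/625)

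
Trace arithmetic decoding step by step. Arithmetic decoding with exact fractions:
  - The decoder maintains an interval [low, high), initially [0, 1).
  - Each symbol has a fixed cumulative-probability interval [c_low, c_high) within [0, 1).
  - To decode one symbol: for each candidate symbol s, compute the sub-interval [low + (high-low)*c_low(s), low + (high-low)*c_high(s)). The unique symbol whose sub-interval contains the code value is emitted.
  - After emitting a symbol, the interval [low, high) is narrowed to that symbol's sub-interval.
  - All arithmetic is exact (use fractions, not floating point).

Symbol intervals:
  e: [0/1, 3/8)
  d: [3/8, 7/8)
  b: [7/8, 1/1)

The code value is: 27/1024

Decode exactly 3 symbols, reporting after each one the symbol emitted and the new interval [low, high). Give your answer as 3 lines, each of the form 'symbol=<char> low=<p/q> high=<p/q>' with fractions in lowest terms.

Step 1: interval [0/1, 1/1), width = 1/1 - 0/1 = 1/1
  'e': [0/1 + 1/1*0/1, 0/1 + 1/1*3/8) = [0/1, 3/8) <- contains code 27/1024
  'd': [0/1 + 1/1*3/8, 0/1 + 1/1*7/8) = [3/8, 7/8)
  'b': [0/1 + 1/1*7/8, 0/1 + 1/1*1/1) = [7/8, 1/1)
  emit 'e', narrow to [0/1, 3/8)
Step 2: interval [0/1, 3/8), width = 3/8 - 0/1 = 3/8
  'e': [0/1 + 3/8*0/1, 0/1 + 3/8*3/8) = [0/1, 9/64) <- contains code 27/1024
  'd': [0/1 + 3/8*3/8, 0/1 + 3/8*7/8) = [9/64, 21/64)
  'b': [0/1 + 3/8*7/8, 0/1 + 3/8*1/1) = [21/64, 3/8)
  emit 'e', narrow to [0/1, 9/64)
Step 3: interval [0/1, 9/64), width = 9/64 - 0/1 = 9/64
  'e': [0/1 + 9/64*0/1, 0/1 + 9/64*3/8) = [0/1, 27/512) <- contains code 27/1024
  'd': [0/1 + 9/64*3/8, 0/1 + 9/64*7/8) = [27/512, 63/512)
  'b': [0/1 + 9/64*7/8, 0/1 + 9/64*1/1) = [63/512, 9/64)
  emit 'e', narrow to [0/1, 27/512)

Answer: symbol=e low=0/1 high=3/8
symbol=e low=0/1 high=9/64
symbol=e low=0/1 high=27/512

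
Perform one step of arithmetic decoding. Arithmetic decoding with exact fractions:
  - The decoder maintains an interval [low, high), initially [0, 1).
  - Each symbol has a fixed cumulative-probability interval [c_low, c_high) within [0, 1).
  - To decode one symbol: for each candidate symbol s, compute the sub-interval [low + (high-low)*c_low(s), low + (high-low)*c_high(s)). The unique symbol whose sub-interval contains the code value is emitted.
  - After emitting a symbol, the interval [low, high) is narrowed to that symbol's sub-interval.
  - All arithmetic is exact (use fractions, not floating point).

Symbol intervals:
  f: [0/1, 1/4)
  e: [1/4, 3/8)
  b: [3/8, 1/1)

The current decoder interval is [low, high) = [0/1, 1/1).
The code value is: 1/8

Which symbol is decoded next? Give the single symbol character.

Answer: f

Derivation:
Interval width = high − low = 1/1 − 0/1 = 1/1
Scaled code = (code − low) / width = (1/8 − 0/1) / 1/1 = 1/8
  f: [0/1, 1/4) ← scaled code falls here ✓
  e: [1/4, 3/8) 
  b: [3/8, 1/1) 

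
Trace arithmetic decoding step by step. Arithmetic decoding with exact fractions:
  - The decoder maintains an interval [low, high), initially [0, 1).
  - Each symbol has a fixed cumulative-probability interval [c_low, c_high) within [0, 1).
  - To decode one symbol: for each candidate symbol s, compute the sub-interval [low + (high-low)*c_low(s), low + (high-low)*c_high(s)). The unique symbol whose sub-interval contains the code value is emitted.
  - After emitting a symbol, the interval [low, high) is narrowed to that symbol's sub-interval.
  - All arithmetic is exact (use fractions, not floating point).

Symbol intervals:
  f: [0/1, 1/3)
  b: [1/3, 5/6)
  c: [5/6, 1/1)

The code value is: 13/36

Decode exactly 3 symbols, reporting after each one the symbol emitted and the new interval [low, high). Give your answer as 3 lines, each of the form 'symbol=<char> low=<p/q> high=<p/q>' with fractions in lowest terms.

Step 1: interval [0/1, 1/1), width = 1/1 - 0/1 = 1/1
  'f': [0/1 + 1/1*0/1, 0/1 + 1/1*1/3) = [0/1, 1/3)
  'b': [0/1 + 1/1*1/3, 0/1 + 1/1*5/6) = [1/3, 5/6) <- contains code 13/36
  'c': [0/1 + 1/1*5/6, 0/1 + 1/1*1/1) = [5/6, 1/1)
  emit 'b', narrow to [1/3, 5/6)
Step 2: interval [1/3, 5/6), width = 5/6 - 1/3 = 1/2
  'f': [1/3 + 1/2*0/1, 1/3 + 1/2*1/3) = [1/3, 1/2) <- contains code 13/36
  'b': [1/3 + 1/2*1/3, 1/3 + 1/2*5/6) = [1/2, 3/4)
  'c': [1/3 + 1/2*5/6, 1/3 + 1/2*1/1) = [3/4, 5/6)
  emit 'f', narrow to [1/3, 1/2)
Step 3: interval [1/3, 1/2), width = 1/2 - 1/3 = 1/6
  'f': [1/3 + 1/6*0/1, 1/3 + 1/6*1/3) = [1/3, 7/18) <- contains code 13/36
  'b': [1/3 + 1/6*1/3, 1/3 + 1/6*5/6) = [7/18, 17/36)
  'c': [1/3 + 1/6*5/6, 1/3 + 1/6*1/1) = [17/36, 1/2)
  emit 'f', narrow to [1/3, 7/18)

Answer: symbol=b low=1/3 high=5/6
symbol=f low=1/3 high=1/2
symbol=f low=1/3 high=7/18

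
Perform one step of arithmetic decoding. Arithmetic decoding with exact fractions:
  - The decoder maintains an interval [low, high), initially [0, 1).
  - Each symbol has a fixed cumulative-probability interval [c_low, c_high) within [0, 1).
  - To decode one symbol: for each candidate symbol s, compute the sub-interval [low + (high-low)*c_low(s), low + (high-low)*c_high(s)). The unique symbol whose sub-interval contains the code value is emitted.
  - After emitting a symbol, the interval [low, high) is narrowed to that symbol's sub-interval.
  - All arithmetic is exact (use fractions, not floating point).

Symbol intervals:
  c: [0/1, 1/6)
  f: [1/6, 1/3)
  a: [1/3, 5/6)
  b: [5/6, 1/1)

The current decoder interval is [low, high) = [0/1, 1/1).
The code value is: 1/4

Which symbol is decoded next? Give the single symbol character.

Answer: f

Derivation:
Interval width = high − low = 1/1 − 0/1 = 1/1
Scaled code = (code − low) / width = (1/4 − 0/1) / 1/1 = 1/4
  c: [0/1, 1/6) 
  f: [1/6, 1/3) ← scaled code falls here ✓
  a: [1/3, 5/6) 
  b: [5/6, 1/1) 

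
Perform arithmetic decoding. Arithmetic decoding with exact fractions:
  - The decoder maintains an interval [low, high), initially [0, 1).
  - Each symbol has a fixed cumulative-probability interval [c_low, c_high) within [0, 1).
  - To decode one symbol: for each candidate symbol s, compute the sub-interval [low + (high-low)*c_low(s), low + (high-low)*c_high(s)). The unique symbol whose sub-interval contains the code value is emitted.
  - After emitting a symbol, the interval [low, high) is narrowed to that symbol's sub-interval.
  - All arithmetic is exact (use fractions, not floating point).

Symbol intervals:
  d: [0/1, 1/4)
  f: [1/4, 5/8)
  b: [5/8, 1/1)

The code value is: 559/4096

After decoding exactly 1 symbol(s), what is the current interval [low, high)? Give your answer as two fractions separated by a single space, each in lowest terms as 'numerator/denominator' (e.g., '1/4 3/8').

Answer: 0/1 1/4

Derivation:
Step 1: interval [0/1, 1/1), width = 1/1 - 0/1 = 1/1
  'd': [0/1 + 1/1*0/1, 0/1 + 1/1*1/4) = [0/1, 1/4) <- contains code 559/4096
  'f': [0/1 + 1/1*1/4, 0/1 + 1/1*5/8) = [1/4, 5/8)
  'b': [0/1 + 1/1*5/8, 0/1 + 1/1*1/1) = [5/8, 1/1)
  emit 'd', narrow to [0/1, 1/4)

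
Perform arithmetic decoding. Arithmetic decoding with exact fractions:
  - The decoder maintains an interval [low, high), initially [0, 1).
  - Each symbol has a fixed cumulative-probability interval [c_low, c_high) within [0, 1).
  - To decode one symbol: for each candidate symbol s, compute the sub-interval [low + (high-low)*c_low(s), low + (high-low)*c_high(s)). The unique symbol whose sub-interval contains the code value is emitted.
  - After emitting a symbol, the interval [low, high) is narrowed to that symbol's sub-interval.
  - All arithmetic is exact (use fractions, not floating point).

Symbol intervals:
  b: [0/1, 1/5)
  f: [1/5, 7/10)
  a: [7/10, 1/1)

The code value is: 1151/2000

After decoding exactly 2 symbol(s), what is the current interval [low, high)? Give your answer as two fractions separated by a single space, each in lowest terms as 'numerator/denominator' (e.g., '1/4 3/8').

Answer: 11/20 7/10

Derivation:
Step 1: interval [0/1, 1/1), width = 1/1 - 0/1 = 1/1
  'b': [0/1 + 1/1*0/1, 0/1 + 1/1*1/5) = [0/1, 1/5)
  'f': [0/1 + 1/1*1/5, 0/1 + 1/1*7/10) = [1/5, 7/10) <- contains code 1151/2000
  'a': [0/1 + 1/1*7/10, 0/1 + 1/1*1/1) = [7/10, 1/1)
  emit 'f', narrow to [1/5, 7/10)
Step 2: interval [1/5, 7/10), width = 7/10 - 1/5 = 1/2
  'b': [1/5 + 1/2*0/1, 1/5 + 1/2*1/5) = [1/5, 3/10)
  'f': [1/5 + 1/2*1/5, 1/5 + 1/2*7/10) = [3/10, 11/20)
  'a': [1/5 + 1/2*7/10, 1/5 + 1/2*1/1) = [11/20, 7/10) <- contains code 1151/2000
  emit 'a', narrow to [11/20, 7/10)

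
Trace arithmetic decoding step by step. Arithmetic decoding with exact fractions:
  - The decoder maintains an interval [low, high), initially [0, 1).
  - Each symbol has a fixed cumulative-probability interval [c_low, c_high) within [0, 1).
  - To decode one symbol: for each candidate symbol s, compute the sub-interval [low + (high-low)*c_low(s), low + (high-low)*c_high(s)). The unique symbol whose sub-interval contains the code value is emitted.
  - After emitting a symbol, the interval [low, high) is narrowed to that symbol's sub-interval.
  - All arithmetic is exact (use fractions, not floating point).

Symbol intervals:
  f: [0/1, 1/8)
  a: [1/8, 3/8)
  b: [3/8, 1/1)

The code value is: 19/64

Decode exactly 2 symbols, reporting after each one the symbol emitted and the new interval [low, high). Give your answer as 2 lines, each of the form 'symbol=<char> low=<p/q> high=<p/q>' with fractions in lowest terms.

Step 1: interval [0/1, 1/1), width = 1/1 - 0/1 = 1/1
  'f': [0/1 + 1/1*0/1, 0/1 + 1/1*1/8) = [0/1, 1/8)
  'a': [0/1 + 1/1*1/8, 0/1 + 1/1*3/8) = [1/8, 3/8) <- contains code 19/64
  'b': [0/1 + 1/1*3/8, 0/1 + 1/1*1/1) = [3/8, 1/1)
  emit 'a', narrow to [1/8, 3/8)
Step 2: interval [1/8, 3/8), width = 3/8 - 1/8 = 1/4
  'f': [1/8 + 1/4*0/1, 1/8 + 1/4*1/8) = [1/8, 5/32)
  'a': [1/8 + 1/4*1/8, 1/8 + 1/4*3/8) = [5/32, 7/32)
  'b': [1/8 + 1/4*3/8, 1/8 + 1/4*1/1) = [7/32, 3/8) <- contains code 19/64
  emit 'b', narrow to [7/32, 3/8)

Answer: symbol=a low=1/8 high=3/8
symbol=b low=7/32 high=3/8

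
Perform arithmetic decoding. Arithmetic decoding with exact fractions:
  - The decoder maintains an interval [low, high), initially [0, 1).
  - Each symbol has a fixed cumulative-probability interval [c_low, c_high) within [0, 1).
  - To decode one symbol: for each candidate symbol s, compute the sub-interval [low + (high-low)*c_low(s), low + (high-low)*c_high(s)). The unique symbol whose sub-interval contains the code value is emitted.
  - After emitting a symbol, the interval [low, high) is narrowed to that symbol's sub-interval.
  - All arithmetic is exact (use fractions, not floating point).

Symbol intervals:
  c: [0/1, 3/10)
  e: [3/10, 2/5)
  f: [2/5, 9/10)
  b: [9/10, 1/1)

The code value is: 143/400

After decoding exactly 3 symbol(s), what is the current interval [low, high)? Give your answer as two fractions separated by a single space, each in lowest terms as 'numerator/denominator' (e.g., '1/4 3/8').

Step 1: interval [0/1, 1/1), width = 1/1 - 0/1 = 1/1
  'c': [0/1 + 1/1*0/1, 0/1 + 1/1*3/10) = [0/1, 3/10)
  'e': [0/1 + 1/1*3/10, 0/1 + 1/1*2/5) = [3/10, 2/5) <- contains code 143/400
  'f': [0/1 + 1/1*2/5, 0/1 + 1/1*9/10) = [2/5, 9/10)
  'b': [0/1 + 1/1*9/10, 0/1 + 1/1*1/1) = [9/10, 1/1)
  emit 'e', narrow to [3/10, 2/5)
Step 2: interval [3/10, 2/5), width = 2/5 - 3/10 = 1/10
  'c': [3/10 + 1/10*0/1, 3/10 + 1/10*3/10) = [3/10, 33/100)
  'e': [3/10 + 1/10*3/10, 3/10 + 1/10*2/5) = [33/100, 17/50)
  'f': [3/10 + 1/10*2/5, 3/10 + 1/10*9/10) = [17/50, 39/100) <- contains code 143/400
  'b': [3/10 + 1/10*9/10, 3/10 + 1/10*1/1) = [39/100, 2/5)
  emit 'f', narrow to [17/50, 39/100)
Step 3: interval [17/50, 39/100), width = 39/100 - 17/50 = 1/20
  'c': [17/50 + 1/20*0/1, 17/50 + 1/20*3/10) = [17/50, 71/200)
  'e': [17/50 + 1/20*3/10, 17/50 + 1/20*2/5) = [71/200, 9/25) <- contains code 143/400
  'f': [17/50 + 1/20*2/5, 17/50 + 1/20*9/10) = [9/25, 77/200)
  'b': [17/50 + 1/20*9/10, 17/50 + 1/20*1/1) = [77/200, 39/100)
  emit 'e', narrow to [71/200, 9/25)

Answer: 71/200 9/25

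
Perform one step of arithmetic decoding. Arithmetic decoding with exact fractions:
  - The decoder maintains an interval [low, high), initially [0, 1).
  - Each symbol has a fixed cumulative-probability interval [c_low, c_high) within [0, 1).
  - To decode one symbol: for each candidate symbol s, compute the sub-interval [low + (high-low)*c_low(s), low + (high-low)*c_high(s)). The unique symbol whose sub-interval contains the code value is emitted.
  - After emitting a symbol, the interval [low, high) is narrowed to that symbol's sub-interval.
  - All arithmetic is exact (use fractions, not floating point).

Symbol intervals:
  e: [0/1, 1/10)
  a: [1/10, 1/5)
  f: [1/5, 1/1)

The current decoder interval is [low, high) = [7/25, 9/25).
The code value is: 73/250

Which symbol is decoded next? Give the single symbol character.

Answer: a

Derivation:
Interval width = high − low = 9/25 − 7/25 = 2/25
Scaled code = (code − low) / width = (73/250 − 7/25) / 2/25 = 3/20
  e: [0/1, 1/10) 
  a: [1/10, 1/5) ← scaled code falls here ✓
  f: [1/5, 1/1) 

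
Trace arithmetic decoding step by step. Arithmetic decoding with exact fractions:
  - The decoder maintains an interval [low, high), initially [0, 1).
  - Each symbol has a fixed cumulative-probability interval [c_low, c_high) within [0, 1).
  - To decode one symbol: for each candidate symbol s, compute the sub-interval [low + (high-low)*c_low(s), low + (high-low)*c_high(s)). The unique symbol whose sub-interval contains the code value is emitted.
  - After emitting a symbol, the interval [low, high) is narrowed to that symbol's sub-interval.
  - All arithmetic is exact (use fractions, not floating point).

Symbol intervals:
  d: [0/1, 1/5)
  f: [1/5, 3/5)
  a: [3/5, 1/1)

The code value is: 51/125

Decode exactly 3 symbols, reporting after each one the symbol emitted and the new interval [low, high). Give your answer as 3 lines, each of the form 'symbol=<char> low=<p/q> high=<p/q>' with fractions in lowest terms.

Answer: symbol=f low=1/5 high=3/5
symbol=f low=7/25 high=11/25
symbol=a low=47/125 high=11/25

Derivation:
Step 1: interval [0/1, 1/1), width = 1/1 - 0/1 = 1/1
  'd': [0/1 + 1/1*0/1, 0/1 + 1/1*1/5) = [0/1, 1/5)
  'f': [0/1 + 1/1*1/5, 0/1 + 1/1*3/5) = [1/5, 3/5) <- contains code 51/125
  'a': [0/1 + 1/1*3/5, 0/1 + 1/1*1/1) = [3/5, 1/1)
  emit 'f', narrow to [1/5, 3/5)
Step 2: interval [1/5, 3/5), width = 3/5 - 1/5 = 2/5
  'd': [1/5 + 2/5*0/1, 1/5 + 2/5*1/5) = [1/5, 7/25)
  'f': [1/5 + 2/5*1/5, 1/5 + 2/5*3/5) = [7/25, 11/25) <- contains code 51/125
  'a': [1/5 + 2/5*3/5, 1/5 + 2/5*1/1) = [11/25, 3/5)
  emit 'f', narrow to [7/25, 11/25)
Step 3: interval [7/25, 11/25), width = 11/25 - 7/25 = 4/25
  'd': [7/25 + 4/25*0/1, 7/25 + 4/25*1/5) = [7/25, 39/125)
  'f': [7/25 + 4/25*1/5, 7/25 + 4/25*3/5) = [39/125, 47/125)
  'a': [7/25 + 4/25*3/5, 7/25 + 4/25*1/1) = [47/125, 11/25) <- contains code 51/125
  emit 'a', narrow to [47/125, 11/25)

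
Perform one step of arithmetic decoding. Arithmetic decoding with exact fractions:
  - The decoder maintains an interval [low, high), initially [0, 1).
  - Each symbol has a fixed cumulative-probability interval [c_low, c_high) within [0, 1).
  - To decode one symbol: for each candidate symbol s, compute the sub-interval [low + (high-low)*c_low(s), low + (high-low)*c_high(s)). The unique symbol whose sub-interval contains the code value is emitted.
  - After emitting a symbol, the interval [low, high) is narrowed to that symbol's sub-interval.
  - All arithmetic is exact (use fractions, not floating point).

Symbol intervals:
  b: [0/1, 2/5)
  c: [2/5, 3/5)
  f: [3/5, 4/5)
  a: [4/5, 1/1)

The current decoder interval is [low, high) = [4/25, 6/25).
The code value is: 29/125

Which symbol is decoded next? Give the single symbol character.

Interval width = high − low = 6/25 − 4/25 = 2/25
Scaled code = (code − low) / width = (29/125 − 4/25) / 2/25 = 9/10
  b: [0/1, 2/5) 
  c: [2/5, 3/5) 
  f: [3/5, 4/5) 
  a: [4/5, 1/1) ← scaled code falls here ✓

Answer: a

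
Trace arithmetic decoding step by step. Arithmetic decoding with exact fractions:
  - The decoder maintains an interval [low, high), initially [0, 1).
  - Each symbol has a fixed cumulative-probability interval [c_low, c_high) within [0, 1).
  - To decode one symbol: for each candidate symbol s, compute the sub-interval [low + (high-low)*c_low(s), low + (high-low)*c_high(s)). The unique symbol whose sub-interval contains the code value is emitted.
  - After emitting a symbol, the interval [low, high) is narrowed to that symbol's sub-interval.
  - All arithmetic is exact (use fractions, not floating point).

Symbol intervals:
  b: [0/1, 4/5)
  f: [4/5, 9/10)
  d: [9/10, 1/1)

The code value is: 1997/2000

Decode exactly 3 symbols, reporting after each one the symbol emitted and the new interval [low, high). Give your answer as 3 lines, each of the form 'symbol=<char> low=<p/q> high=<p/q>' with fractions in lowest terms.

Answer: symbol=d low=9/10 high=1/1
symbol=d low=99/100 high=1/1
symbol=f low=499/500 high=999/1000

Derivation:
Step 1: interval [0/1, 1/1), width = 1/1 - 0/1 = 1/1
  'b': [0/1 + 1/1*0/1, 0/1 + 1/1*4/5) = [0/1, 4/5)
  'f': [0/1 + 1/1*4/5, 0/1 + 1/1*9/10) = [4/5, 9/10)
  'd': [0/1 + 1/1*9/10, 0/1 + 1/1*1/1) = [9/10, 1/1) <- contains code 1997/2000
  emit 'd', narrow to [9/10, 1/1)
Step 2: interval [9/10, 1/1), width = 1/1 - 9/10 = 1/10
  'b': [9/10 + 1/10*0/1, 9/10 + 1/10*4/5) = [9/10, 49/50)
  'f': [9/10 + 1/10*4/5, 9/10 + 1/10*9/10) = [49/50, 99/100)
  'd': [9/10 + 1/10*9/10, 9/10 + 1/10*1/1) = [99/100, 1/1) <- contains code 1997/2000
  emit 'd', narrow to [99/100, 1/1)
Step 3: interval [99/100, 1/1), width = 1/1 - 99/100 = 1/100
  'b': [99/100 + 1/100*0/1, 99/100 + 1/100*4/5) = [99/100, 499/500)
  'f': [99/100 + 1/100*4/5, 99/100 + 1/100*9/10) = [499/500, 999/1000) <- contains code 1997/2000
  'd': [99/100 + 1/100*9/10, 99/100 + 1/100*1/1) = [999/1000, 1/1)
  emit 'f', narrow to [499/500, 999/1000)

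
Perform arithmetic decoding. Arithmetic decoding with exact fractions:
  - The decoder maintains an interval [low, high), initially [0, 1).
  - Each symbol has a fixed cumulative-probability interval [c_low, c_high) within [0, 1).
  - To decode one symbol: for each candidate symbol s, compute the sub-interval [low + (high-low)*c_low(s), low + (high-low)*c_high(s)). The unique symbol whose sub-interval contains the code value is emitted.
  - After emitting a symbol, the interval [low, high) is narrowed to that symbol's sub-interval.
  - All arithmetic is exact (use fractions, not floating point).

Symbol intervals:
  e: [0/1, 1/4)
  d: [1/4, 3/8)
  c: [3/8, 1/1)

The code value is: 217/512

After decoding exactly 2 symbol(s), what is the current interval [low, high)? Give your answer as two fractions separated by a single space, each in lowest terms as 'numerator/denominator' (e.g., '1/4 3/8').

Answer: 3/8 17/32

Derivation:
Step 1: interval [0/1, 1/1), width = 1/1 - 0/1 = 1/1
  'e': [0/1 + 1/1*0/1, 0/1 + 1/1*1/4) = [0/1, 1/4)
  'd': [0/1 + 1/1*1/4, 0/1 + 1/1*3/8) = [1/4, 3/8)
  'c': [0/1 + 1/1*3/8, 0/1 + 1/1*1/1) = [3/8, 1/1) <- contains code 217/512
  emit 'c', narrow to [3/8, 1/1)
Step 2: interval [3/8, 1/1), width = 1/1 - 3/8 = 5/8
  'e': [3/8 + 5/8*0/1, 3/8 + 5/8*1/4) = [3/8, 17/32) <- contains code 217/512
  'd': [3/8 + 5/8*1/4, 3/8 + 5/8*3/8) = [17/32, 39/64)
  'c': [3/8 + 5/8*3/8, 3/8 + 5/8*1/1) = [39/64, 1/1)
  emit 'e', narrow to [3/8, 17/32)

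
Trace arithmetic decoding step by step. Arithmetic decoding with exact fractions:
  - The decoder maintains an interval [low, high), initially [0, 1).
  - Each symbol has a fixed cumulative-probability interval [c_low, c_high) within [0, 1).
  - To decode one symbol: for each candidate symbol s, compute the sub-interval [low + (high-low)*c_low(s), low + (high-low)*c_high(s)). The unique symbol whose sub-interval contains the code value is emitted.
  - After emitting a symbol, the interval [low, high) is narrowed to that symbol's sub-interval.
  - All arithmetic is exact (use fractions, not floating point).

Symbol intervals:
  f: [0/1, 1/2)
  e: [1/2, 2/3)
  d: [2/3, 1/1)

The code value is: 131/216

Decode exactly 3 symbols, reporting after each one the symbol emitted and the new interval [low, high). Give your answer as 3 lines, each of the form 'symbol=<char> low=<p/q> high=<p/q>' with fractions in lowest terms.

Step 1: interval [0/1, 1/1), width = 1/1 - 0/1 = 1/1
  'f': [0/1 + 1/1*0/1, 0/1 + 1/1*1/2) = [0/1, 1/2)
  'e': [0/1 + 1/1*1/2, 0/1 + 1/1*2/3) = [1/2, 2/3) <- contains code 131/216
  'd': [0/1 + 1/1*2/3, 0/1 + 1/1*1/1) = [2/3, 1/1)
  emit 'e', narrow to [1/2, 2/3)
Step 2: interval [1/2, 2/3), width = 2/3 - 1/2 = 1/6
  'f': [1/2 + 1/6*0/1, 1/2 + 1/6*1/2) = [1/2, 7/12)
  'e': [1/2 + 1/6*1/2, 1/2 + 1/6*2/3) = [7/12, 11/18) <- contains code 131/216
  'd': [1/2 + 1/6*2/3, 1/2 + 1/6*1/1) = [11/18, 2/3)
  emit 'e', narrow to [7/12, 11/18)
Step 3: interval [7/12, 11/18), width = 11/18 - 7/12 = 1/36
  'f': [7/12 + 1/36*0/1, 7/12 + 1/36*1/2) = [7/12, 43/72)
  'e': [7/12 + 1/36*1/2, 7/12 + 1/36*2/3) = [43/72, 65/108)
  'd': [7/12 + 1/36*2/3, 7/12 + 1/36*1/1) = [65/108, 11/18) <- contains code 131/216
  emit 'd', narrow to [65/108, 11/18)

Answer: symbol=e low=1/2 high=2/3
symbol=e low=7/12 high=11/18
symbol=d low=65/108 high=11/18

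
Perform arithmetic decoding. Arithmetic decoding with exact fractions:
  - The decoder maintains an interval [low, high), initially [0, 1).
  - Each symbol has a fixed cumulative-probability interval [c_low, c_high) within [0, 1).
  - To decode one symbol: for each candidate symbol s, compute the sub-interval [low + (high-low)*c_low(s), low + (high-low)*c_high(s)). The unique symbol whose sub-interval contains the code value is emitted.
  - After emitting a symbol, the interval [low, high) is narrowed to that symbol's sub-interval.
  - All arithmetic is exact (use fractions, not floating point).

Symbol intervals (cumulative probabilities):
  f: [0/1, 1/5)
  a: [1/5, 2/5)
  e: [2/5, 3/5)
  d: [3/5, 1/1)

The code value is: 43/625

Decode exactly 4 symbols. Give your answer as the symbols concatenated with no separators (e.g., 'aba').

Step 1: interval [0/1, 1/1), width = 1/1 - 0/1 = 1/1
  'f': [0/1 + 1/1*0/1, 0/1 + 1/1*1/5) = [0/1, 1/5) <- contains code 43/625
  'a': [0/1 + 1/1*1/5, 0/1 + 1/1*2/5) = [1/5, 2/5)
  'e': [0/1 + 1/1*2/5, 0/1 + 1/1*3/5) = [2/5, 3/5)
  'd': [0/1 + 1/1*3/5, 0/1 + 1/1*1/1) = [3/5, 1/1)
  emit 'f', narrow to [0/1, 1/5)
Step 2: interval [0/1, 1/5), width = 1/5 - 0/1 = 1/5
  'f': [0/1 + 1/5*0/1, 0/1 + 1/5*1/5) = [0/1, 1/25)
  'a': [0/1 + 1/5*1/5, 0/1 + 1/5*2/5) = [1/25, 2/25) <- contains code 43/625
  'e': [0/1 + 1/5*2/5, 0/1 + 1/5*3/5) = [2/25, 3/25)
  'd': [0/1 + 1/5*3/5, 0/1 + 1/5*1/1) = [3/25, 1/5)
  emit 'a', narrow to [1/25, 2/25)
Step 3: interval [1/25, 2/25), width = 2/25 - 1/25 = 1/25
  'f': [1/25 + 1/25*0/1, 1/25 + 1/25*1/5) = [1/25, 6/125)
  'a': [1/25 + 1/25*1/5, 1/25 + 1/25*2/5) = [6/125, 7/125)
  'e': [1/25 + 1/25*2/5, 1/25 + 1/25*3/5) = [7/125, 8/125)
  'd': [1/25 + 1/25*3/5, 1/25 + 1/25*1/1) = [8/125, 2/25) <- contains code 43/625
  emit 'd', narrow to [8/125, 2/25)
Step 4: interval [8/125, 2/25), width = 2/25 - 8/125 = 2/125
  'f': [8/125 + 2/125*0/1, 8/125 + 2/125*1/5) = [8/125, 42/625)
  'a': [8/125 + 2/125*1/5, 8/125 + 2/125*2/5) = [42/625, 44/625) <- contains code 43/625
  'e': [8/125 + 2/125*2/5, 8/125 + 2/125*3/5) = [44/625, 46/625)
  'd': [8/125 + 2/125*3/5, 8/125 + 2/125*1/1) = [46/625, 2/25)
  emit 'a', narrow to [42/625, 44/625)

Answer: fada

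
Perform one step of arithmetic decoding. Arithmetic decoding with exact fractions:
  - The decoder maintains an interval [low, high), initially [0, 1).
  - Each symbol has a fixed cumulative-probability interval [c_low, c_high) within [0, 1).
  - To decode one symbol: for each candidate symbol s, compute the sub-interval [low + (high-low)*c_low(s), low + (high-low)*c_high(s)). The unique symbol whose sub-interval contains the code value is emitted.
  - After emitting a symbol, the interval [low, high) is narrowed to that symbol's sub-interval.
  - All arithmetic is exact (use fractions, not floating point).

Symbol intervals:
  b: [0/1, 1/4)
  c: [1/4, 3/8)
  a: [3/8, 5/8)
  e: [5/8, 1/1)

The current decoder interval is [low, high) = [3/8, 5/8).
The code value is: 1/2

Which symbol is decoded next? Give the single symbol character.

Answer: a

Derivation:
Interval width = high − low = 5/8 − 3/8 = 1/4
Scaled code = (code − low) / width = (1/2 − 3/8) / 1/4 = 1/2
  b: [0/1, 1/4) 
  c: [1/4, 3/8) 
  a: [3/8, 5/8) ← scaled code falls here ✓
  e: [5/8, 1/1) 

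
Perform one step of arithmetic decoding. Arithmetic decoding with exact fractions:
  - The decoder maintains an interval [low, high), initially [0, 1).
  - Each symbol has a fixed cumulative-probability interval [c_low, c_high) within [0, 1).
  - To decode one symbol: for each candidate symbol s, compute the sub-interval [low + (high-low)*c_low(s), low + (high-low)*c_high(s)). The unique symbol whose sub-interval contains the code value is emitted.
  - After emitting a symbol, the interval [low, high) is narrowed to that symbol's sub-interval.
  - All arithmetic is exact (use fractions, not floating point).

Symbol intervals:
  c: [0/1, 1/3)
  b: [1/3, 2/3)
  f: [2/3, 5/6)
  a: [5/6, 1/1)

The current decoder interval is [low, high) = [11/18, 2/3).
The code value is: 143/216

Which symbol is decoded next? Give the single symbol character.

Answer: a

Derivation:
Interval width = high − low = 2/3 − 11/18 = 1/18
Scaled code = (code − low) / width = (143/216 − 11/18) / 1/18 = 11/12
  c: [0/1, 1/3) 
  b: [1/3, 2/3) 
  f: [2/3, 5/6) 
  a: [5/6, 1/1) ← scaled code falls here ✓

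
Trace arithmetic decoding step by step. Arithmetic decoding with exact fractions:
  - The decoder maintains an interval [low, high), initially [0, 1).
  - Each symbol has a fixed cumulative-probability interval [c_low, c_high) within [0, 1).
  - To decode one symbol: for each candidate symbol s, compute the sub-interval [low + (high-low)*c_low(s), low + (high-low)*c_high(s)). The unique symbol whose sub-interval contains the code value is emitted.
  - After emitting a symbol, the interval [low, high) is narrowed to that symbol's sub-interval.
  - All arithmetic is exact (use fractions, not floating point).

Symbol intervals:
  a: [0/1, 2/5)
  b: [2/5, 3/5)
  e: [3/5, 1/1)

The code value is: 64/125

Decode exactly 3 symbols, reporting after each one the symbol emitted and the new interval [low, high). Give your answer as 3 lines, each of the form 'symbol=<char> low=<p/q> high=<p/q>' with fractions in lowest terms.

Answer: symbol=b low=2/5 high=3/5
symbol=b low=12/25 high=13/25
symbol=e low=63/125 high=13/25

Derivation:
Step 1: interval [0/1, 1/1), width = 1/1 - 0/1 = 1/1
  'a': [0/1 + 1/1*0/1, 0/1 + 1/1*2/5) = [0/1, 2/5)
  'b': [0/1 + 1/1*2/5, 0/1 + 1/1*3/5) = [2/5, 3/5) <- contains code 64/125
  'e': [0/1 + 1/1*3/5, 0/1 + 1/1*1/1) = [3/5, 1/1)
  emit 'b', narrow to [2/5, 3/5)
Step 2: interval [2/5, 3/5), width = 3/5 - 2/5 = 1/5
  'a': [2/5 + 1/5*0/1, 2/5 + 1/5*2/5) = [2/5, 12/25)
  'b': [2/5 + 1/5*2/5, 2/5 + 1/5*3/5) = [12/25, 13/25) <- contains code 64/125
  'e': [2/5 + 1/5*3/5, 2/5 + 1/5*1/1) = [13/25, 3/5)
  emit 'b', narrow to [12/25, 13/25)
Step 3: interval [12/25, 13/25), width = 13/25 - 12/25 = 1/25
  'a': [12/25 + 1/25*0/1, 12/25 + 1/25*2/5) = [12/25, 62/125)
  'b': [12/25 + 1/25*2/5, 12/25 + 1/25*3/5) = [62/125, 63/125)
  'e': [12/25 + 1/25*3/5, 12/25 + 1/25*1/1) = [63/125, 13/25) <- contains code 64/125
  emit 'e', narrow to [63/125, 13/25)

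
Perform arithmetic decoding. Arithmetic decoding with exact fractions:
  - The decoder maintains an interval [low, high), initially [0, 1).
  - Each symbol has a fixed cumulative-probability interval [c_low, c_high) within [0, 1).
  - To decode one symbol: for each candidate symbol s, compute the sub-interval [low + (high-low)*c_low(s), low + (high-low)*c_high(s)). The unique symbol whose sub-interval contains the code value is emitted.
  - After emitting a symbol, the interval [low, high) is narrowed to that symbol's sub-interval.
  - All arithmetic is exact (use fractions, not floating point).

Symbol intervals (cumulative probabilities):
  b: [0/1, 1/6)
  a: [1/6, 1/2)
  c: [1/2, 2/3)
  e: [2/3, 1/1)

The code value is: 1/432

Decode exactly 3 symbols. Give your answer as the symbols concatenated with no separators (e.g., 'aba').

Step 1: interval [0/1, 1/1), width = 1/1 - 0/1 = 1/1
  'b': [0/1 + 1/1*0/1, 0/1 + 1/1*1/6) = [0/1, 1/6) <- contains code 1/432
  'a': [0/1 + 1/1*1/6, 0/1 + 1/1*1/2) = [1/6, 1/2)
  'c': [0/1 + 1/1*1/2, 0/1 + 1/1*2/3) = [1/2, 2/3)
  'e': [0/1 + 1/1*2/3, 0/1 + 1/1*1/1) = [2/3, 1/1)
  emit 'b', narrow to [0/1, 1/6)
Step 2: interval [0/1, 1/6), width = 1/6 - 0/1 = 1/6
  'b': [0/1 + 1/6*0/1, 0/1 + 1/6*1/6) = [0/1, 1/36) <- contains code 1/432
  'a': [0/1 + 1/6*1/6, 0/1 + 1/6*1/2) = [1/36, 1/12)
  'c': [0/1 + 1/6*1/2, 0/1 + 1/6*2/3) = [1/12, 1/9)
  'e': [0/1 + 1/6*2/3, 0/1 + 1/6*1/1) = [1/9, 1/6)
  emit 'b', narrow to [0/1, 1/36)
Step 3: interval [0/1, 1/36), width = 1/36 - 0/1 = 1/36
  'b': [0/1 + 1/36*0/1, 0/1 + 1/36*1/6) = [0/1, 1/216) <- contains code 1/432
  'a': [0/1 + 1/36*1/6, 0/1 + 1/36*1/2) = [1/216, 1/72)
  'c': [0/1 + 1/36*1/2, 0/1 + 1/36*2/3) = [1/72, 1/54)
  'e': [0/1 + 1/36*2/3, 0/1 + 1/36*1/1) = [1/54, 1/36)
  emit 'b', narrow to [0/1, 1/216)

Answer: bbb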